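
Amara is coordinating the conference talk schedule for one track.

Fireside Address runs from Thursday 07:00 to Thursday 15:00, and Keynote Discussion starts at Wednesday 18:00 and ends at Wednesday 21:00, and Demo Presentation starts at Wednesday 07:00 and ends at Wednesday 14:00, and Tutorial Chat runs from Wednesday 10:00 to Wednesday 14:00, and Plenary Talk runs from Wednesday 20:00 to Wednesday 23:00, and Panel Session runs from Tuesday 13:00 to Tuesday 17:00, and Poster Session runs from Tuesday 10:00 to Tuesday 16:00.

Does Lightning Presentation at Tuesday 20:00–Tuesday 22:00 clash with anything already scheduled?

Poster Session: ends Tuesday 16:00 at or before Lightning Presentation starts Tuesday 20:00 → clear.
Panel Session: ends Tuesday 17:00 at or before Lightning Presentation starts Tuesday 20:00 → clear.
Demo Presentation: starts Wednesday 07:00 at or after Lightning Presentation ends Tuesday 22:00 → clear.
Tutorial Chat: starts Wednesday 10:00 at or after Lightning Presentation ends Tuesday 22:00 → clear.
Keynote Discussion: starts Wednesday 18:00 at or after Lightning Presentation ends Tuesday 22:00 → clear.
Plenary Talk: starts Wednesday 20:00 at or after Lightning Presentation ends Tuesday 22:00 → clear.
Fireside Address: starts Thursday 07:00 at or after Lightning Presentation ends Tuesday 22:00 → clear.

No — it doesn't clash with anything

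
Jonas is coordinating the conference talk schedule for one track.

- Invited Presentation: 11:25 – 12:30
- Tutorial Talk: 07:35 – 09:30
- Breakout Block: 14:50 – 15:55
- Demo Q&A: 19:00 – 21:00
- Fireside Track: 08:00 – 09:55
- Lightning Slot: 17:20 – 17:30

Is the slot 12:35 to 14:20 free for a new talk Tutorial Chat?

Tutorial Talk: ends 09:30 at or before Tutorial Chat starts 12:35 → clear.
Fireside Track: ends 09:55 at or before Tutorial Chat starts 12:35 → clear.
Invited Presentation: ends 12:30 at or before Tutorial Chat starts 12:35 → clear.
Breakout Block: starts 14:50 at or after Tutorial Chat ends 14:20 → clear.
Lightning Slot: starts 17:20 at or after Tutorial Chat ends 14:20 → clear.
Demo Q&A: starts 19:00 at or after Tutorial Chat ends 14:20 → clear.

Yes — the slot is free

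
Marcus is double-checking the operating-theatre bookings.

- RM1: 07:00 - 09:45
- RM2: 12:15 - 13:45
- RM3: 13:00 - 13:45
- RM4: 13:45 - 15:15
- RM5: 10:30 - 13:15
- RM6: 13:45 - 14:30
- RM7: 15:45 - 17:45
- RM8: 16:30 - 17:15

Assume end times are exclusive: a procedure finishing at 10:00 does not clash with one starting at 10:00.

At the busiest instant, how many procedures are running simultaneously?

3

Sweep the timeline, counting +1 at each start and −1 at each end (ends before starts at a tie):
07:00 start RM1 → 1
09:45 end RM1 → 0
10:30 start RM5 → 1
12:15 start RM2 → 2
13:00 start RM3 → 3
13:15 end RM5 → 2
13:45 end RM2 → 1
13:45 end RM3 → 0
13:45 start RM4 → 1
13:45 start RM6 → 2
14:30 end RM6 → 1
15:15 end RM4 → 0
15:45 start RM7 → 1
16:30 start RM8 → 2
17:15 end RM8 → 1
17:45 end RM7 → 0
Peak is 3, at 13:00 (RM2, RM3, RM5).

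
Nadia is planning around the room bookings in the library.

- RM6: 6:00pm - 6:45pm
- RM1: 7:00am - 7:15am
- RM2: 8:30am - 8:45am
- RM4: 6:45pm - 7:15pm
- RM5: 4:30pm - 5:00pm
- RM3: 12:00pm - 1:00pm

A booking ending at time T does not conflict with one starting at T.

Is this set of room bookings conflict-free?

Yes

Sorted by start: RM1, RM2, RM3, RM5, RM6, RM4.
RM2 starts after RM1 ends; RM1 is clear from here.
RM3 starts after RM2 ends; RM2 is clear from here.
RM5 starts after RM3 ends; RM3 is clear from here.
RM6 starts after RM5 ends; RM5 is clear from here.
RM4 starts exactly when RM6 ends (back-to-back, no overlap).
Every pair is clear; the schedule has no overlaps.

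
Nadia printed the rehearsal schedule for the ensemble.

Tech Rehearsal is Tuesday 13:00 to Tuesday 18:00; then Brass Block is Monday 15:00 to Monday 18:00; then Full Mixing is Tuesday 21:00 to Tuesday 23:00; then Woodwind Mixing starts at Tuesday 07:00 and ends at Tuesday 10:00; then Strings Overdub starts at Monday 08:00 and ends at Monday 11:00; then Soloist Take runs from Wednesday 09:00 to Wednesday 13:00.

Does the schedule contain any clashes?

Sorted by start: Strings Overdub, Brass Block, Woodwind Mixing, Tech Rehearsal, Full Mixing, Soloist Take.
Brass Block starts after Strings Overdub ends — done with Strings Overdub.
Woodwind Mixing starts after Brass Block ends — done with Brass Block.
Tech Rehearsal starts after Woodwind Mixing ends — done with Woodwind Mixing.
Full Mixing starts after Tech Rehearsal ends — done with Tech Rehearsal.
Soloist Take starts after Full Mixing ends.
Every pair is clear; the schedule has no overlaps.

No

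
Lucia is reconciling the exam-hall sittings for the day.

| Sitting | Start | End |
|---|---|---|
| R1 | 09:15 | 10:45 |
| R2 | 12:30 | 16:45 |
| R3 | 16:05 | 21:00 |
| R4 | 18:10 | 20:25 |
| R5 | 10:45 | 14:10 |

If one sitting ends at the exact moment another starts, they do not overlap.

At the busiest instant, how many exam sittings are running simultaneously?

Sort all start/end points and keep a running count:
09:15 start R1 → 1
10:45 end R1 → 0
10:45 start R5 → 1
12:30 start R2 → 2
14:10 end R5 → 1
16:05 start R3 → 2
16:45 end R2 → 1
18:10 start R4 → 2
20:25 end R4 → 1
21:00 end R3 → 0
Peak is 2, at 12:30 (R2, R5).

2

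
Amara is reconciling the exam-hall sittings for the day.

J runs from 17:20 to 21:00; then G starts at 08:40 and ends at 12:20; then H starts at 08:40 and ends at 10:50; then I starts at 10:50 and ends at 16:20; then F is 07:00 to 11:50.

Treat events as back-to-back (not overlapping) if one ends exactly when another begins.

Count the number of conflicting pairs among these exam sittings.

5

Two intervals overlap when each starts before the other ends.
Sorted by start: F, G, H, I, J.
G starts before F ends → F and G overlap.
H starts before F ends → F and H overlap.
I starts before F ends → F and I overlap.
J starts after F ends.
H starts before G ends → G and H overlap.
I starts before G ends → G and I overlap.
J starts after G ends.
I starts exactly when H ends (back-to-back, no overlap); H is clear from here.
J starts after I ends.
Overlapping pairs: F & G, F & H, F & I, G & H, G & I — 5 in total.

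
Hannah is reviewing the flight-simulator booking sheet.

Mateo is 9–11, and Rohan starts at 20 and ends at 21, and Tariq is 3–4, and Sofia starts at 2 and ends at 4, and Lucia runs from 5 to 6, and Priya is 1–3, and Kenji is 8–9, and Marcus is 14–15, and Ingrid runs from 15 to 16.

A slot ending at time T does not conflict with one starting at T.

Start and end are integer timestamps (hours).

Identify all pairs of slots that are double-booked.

Sorted by start: Priya, Sofia, Tariq, Lucia, Kenji, Mateo, Marcus, Ingrid, Rohan.
Sofia starts before Priya ends → Priya and Sofia overlap.
Tariq starts exactly when Priya ends (back-to-back, no overlap); Priya is clear from here.
Tariq starts before Sofia ends → Sofia and Tariq overlap.
Lucia starts after Sofia ends; Sofia is clear from here.
Lucia starts after Tariq ends; Tariq is clear from here.
Kenji starts after Lucia ends; Lucia is clear from here.
Mateo starts exactly when Kenji ends (back-to-back, no overlap); Kenji is clear from here.
Marcus starts after Mateo ends; Mateo is clear from here.
Ingrid starts exactly when Marcus ends (back-to-back, no overlap); Marcus is clear from here.
Rohan starts after Ingrid ends.

Priya & Sofia, Sofia & Tariq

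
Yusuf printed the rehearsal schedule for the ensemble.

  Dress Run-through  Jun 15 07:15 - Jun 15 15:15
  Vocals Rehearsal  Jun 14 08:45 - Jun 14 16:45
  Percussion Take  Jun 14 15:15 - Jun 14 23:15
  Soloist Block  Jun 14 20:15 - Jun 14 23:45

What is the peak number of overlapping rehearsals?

2

Walk through starts and ends in time order (an end at T is processed before a start at T):
Jun 14 08:45 start Vocals Rehearsal → 1
Jun 14 15:15 start Percussion Take → 2
Jun 14 16:45 end Vocals Rehearsal → 1
Jun 14 20:15 start Soloist Block → 2
Jun 14 23:15 end Percussion Take → 1
Jun 14 23:45 end Soloist Block → 0
Jun 15 07:15 start Dress Run-through → 1
Jun 15 15:15 end Dress Run-through → 0
Peak is 2, at Jun 14 15:15 (Percussion Take, Vocals Rehearsal).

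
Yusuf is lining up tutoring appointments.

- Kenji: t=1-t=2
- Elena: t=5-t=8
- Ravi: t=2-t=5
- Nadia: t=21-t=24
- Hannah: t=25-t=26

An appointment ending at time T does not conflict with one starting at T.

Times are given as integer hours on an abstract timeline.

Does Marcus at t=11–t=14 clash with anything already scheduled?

Kenji: ends t=2 at or before Marcus starts t=11 → clear.
Ravi: ends t=5 at or before Marcus starts t=11 → clear.
Elena: ends t=8 at or before Marcus starts t=11 → clear.
Nadia: starts t=21 at or after Marcus ends t=14 → clear.
Hannah: starts t=25 at or after Marcus ends t=14 → clear.

No — it doesn't clash with anything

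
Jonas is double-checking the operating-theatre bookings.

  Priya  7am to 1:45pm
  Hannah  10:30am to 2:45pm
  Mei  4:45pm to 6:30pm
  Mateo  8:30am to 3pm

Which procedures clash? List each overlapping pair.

Hannah & Mateo, Hannah & Priya, Mateo & Priya

Check each pair: they overlap iff neither finishes before the other starts.
Sorted by start: Priya, Mateo, Hannah, Mei.
Mateo starts before Priya ends → Priya and Mateo overlap.
Hannah starts before Priya ends → Priya and Hannah overlap.
Mei starts after Priya ends.
Hannah starts before Mateo ends → Mateo and Hannah overlap.
Mei starts after Mateo ends.
Mei starts after Hannah ends.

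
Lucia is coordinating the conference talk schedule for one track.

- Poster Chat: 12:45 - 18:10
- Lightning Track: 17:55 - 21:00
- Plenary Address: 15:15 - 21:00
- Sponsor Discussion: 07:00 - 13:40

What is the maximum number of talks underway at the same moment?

3

Walk through starts and ends in time order (an end at T is processed before a start at T):
07:00 start Sponsor Discussion → 1
12:45 start Poster Chat → 2
13:40 end Sponsor Discussion → 1
15:15 start Plenary Address → 2
17:55 start Lightning Track → 3
18:10 end Poster Chat → 2
21:00 end Lightning Track → 1
21:00 end Plenary Address → 0
Peak is 3, at 17:55 (Lightning Track, Plenary Address, Poster Chat).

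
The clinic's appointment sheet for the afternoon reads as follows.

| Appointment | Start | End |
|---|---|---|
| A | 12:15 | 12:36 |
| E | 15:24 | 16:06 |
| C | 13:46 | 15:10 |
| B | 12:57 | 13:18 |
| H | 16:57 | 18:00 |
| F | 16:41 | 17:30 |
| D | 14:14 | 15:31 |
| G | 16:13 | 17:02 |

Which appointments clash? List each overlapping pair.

C & D, D & E, F & G, F & H, G & H

Sorted by start: A, B, C, D, E, G, F, H.
B starts after A ends — done with A.
C starts after B ends — done with B.
D starts before C ends → C and D overlap.
E starts after C ends — done with C.
E starts before D ends → D and E overlap.
G starts after D ends — done with D.
G starts after E ends — done with E.
F starts before G ends → G and F overlap.
H starts before G ends → G and H overlap.
H starts before F ends → F and H overlap.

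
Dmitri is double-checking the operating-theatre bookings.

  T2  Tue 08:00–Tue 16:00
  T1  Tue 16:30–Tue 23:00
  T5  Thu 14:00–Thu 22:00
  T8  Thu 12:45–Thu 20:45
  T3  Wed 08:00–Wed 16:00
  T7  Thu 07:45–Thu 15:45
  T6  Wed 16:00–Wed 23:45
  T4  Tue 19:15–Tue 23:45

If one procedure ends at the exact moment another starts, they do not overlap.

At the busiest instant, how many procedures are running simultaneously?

3

Sort all start/end points and keep a running count:
Tue 08:00 start T2 → 1
Tue 16:00 end T2 → 0
Tue 16:30 start T1 → 1
Tue 19:15 start T4 → 2
Tue 23:00 end T1 → 1
Tue 23:45 end T4 → 0
Wed 08:00 start T3 → 1
Wed 16:00 end T3 → 0
Wed 16:00 start T6 → 1
Wed 23:45 end T6 → 0
Thu 07:45 start T7 → 1
Thu 12:45 start T8 → 2
Thu 14:00 start T5 → 3
Thu 15:45 end T7 → 2
Thu 20:45 end T8 → 1
Thu 22:00 end T5 → 0
Peak is 3, at Thu 14:00 (T5, T7, T8).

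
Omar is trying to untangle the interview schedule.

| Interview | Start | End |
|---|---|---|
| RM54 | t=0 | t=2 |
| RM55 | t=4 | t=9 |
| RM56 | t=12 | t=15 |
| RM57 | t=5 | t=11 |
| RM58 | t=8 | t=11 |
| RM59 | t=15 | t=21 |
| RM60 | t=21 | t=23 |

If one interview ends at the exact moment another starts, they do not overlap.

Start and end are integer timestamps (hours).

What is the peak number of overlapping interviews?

Sort all start/end points and keep a running count:
t=0 start RM54 → 1
t=2 end RM54 → 0
t=4 start RM55 → 1
t=5 start RM57 → 2
t=8 start RM58 → 3
t=9 end RM55 → 2
t=11 end RM57 → 1
t=11 end RM58 → 0
t=12 start RM56 → 1
t=15 end RM56 → 0
t=15 start RM59 → 1
t=21 end RM59 → 0
t=21 start RM60 → 1
t=23 end RM60 → 0
Peak is 3, at t=8 (RM55, RM57, RM58).

3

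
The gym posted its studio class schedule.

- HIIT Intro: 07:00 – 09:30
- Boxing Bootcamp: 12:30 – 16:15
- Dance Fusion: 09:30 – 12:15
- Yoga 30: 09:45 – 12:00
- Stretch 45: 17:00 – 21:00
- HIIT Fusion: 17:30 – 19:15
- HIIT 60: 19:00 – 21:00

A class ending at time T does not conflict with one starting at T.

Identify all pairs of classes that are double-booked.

Two intervals overlap when each starts before the other ends.
Sorted by start: HIIT Intro, Dance Fusion, Yoga 30, Boxing Bootcamp, Stretch 45, HIIT Fusion, HIIT 60.
Dance Fusion starts exactly when HIIT Intro ends (back-to-back, no overlap), so HIIT Intro has no further overlaps.
Yoga 30 starts before Dance Fusion ends → Dance Fusion and Yoga 30 overlap.
Boxing Bootcamp starts after Dance Fusion ends, so Dance Fusion has no further overlaps.
Boxing Bootcamp starts after Yoga 30 ends, so Yoga 30 has no further overlaps.
Stretch 45 starts after Boxing Bootcamp ends, so Boxing Bootcamp has no further overlaps.
HIIT Fusion starts before Stretch 45 ends → Stretch 45 and HIIT Fusion overlap.
HIIT 60 starts before Stretch 45 ends → Stretch 45 and HIIT 60 overlap.
HIIT 60 starts before HIIT Fusion ends → HIIT Fusion and HIIT 60 overlap.

Dance Fusion & Yoga 30, HIIT 60 & HIIT Fusion, HIIT 60 & Stretch 45, HIIT Fusion & Stretch 45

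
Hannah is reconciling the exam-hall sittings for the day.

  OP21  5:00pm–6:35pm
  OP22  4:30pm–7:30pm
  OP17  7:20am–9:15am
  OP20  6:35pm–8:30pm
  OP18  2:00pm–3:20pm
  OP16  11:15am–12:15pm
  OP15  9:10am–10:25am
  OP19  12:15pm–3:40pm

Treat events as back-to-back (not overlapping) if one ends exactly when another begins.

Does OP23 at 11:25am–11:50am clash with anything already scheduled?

OP17: ends 9:15am at or before OP23 starts 11:25am → clear.
OP15: ends 10:25am at or before OP23 starts 11:25am → clear.
OP16: starts 11:15am before OP23 ends 11:50am, and ends 12:15pm after OP23 starts 11:25am → overlap.
OP19: starts 12:15pm at or after OP23 ends 11:50am → clear.
OP18: starts 2:00pm at or after OP23 ends 11:50am → clear.
OP22: starts 4:30pm at or after OP23 ends 11:50am → clear.
OP21: starts 5:00pm at or after OP23 ends 11:50am → clear.
OP20: starts 6:35pm at or after OP23 ends 11:50am → clear.
OP23 overlaps OP16.

Yes — it overlaps OP16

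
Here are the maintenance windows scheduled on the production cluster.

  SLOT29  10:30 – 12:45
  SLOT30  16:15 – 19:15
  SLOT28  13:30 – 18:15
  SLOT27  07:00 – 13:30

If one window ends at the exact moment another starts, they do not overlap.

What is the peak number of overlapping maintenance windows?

Sweep the timeline, counting +1 at each start and −1 at each end (ends before starts at a tie):
07:00 start SLOT27 → 1
10:30 start SLOT29 → 2
12:45 end SLOT29 → 1
13:30 end SLOT27 → 0
13:30 start SLOT28 → 1
16:15 start SLOT30 → 2
18:15 end SLOT28 → 1
19:15 end SLOT30 → 0
Peak is 2, at 10:30 (SLOT27, SLOT29).

2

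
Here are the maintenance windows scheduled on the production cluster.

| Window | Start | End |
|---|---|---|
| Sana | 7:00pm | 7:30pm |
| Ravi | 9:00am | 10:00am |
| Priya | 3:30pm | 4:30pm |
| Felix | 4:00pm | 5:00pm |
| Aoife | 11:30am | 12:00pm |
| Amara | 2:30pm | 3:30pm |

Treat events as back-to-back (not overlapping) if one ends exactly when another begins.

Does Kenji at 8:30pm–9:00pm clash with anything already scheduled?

Ravi: ends 10:00am at or before Kenji starts 8:30pm → clear.
Aoife: ends 12:00pm at or before Kenji starts 8:30pm → clear.
Amara: ends 3:30pm at or before Kenji starts 8:30pm → clear.
Priya: ends 4:30pm at or before Kenji starts 8:30pm → clear.
Felix: ends 5:00pm at or before Kenji starts 8:30pm → clear.
Sana: ends 7:30pm at or before Kenji starts 8:30pm → clear.

No — it doesn't clash with anything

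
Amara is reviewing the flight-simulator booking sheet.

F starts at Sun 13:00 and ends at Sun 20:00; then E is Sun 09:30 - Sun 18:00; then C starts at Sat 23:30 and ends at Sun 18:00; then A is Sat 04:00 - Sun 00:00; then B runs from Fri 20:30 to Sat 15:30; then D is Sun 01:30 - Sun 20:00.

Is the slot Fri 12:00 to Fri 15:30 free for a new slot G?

Yes — the slot is free

B: starts Fri 20:30 at or after G ends Fri 15:30 → clear.
A: starts Sat 04:00 at or after G ends Fri 15:30 → clear.
C: starts Sat 23:30 at or after G ends Fri 15:30 → clear.
D: starts Sun 01:30 at or after G ends Fri 15:30 → clear.
E: starts Sun 09:30 at or after G ends Fri 15:30 → clear.
F: starts Sun 13:00 at or after G ends Fri 15:30 → clear.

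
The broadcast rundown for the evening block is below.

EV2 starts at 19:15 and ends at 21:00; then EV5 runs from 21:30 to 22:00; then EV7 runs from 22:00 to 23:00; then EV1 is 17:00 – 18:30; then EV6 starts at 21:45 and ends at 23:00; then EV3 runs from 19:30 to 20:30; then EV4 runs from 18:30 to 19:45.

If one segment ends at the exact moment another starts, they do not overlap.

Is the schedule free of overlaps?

Sorted by start: EV1, EV4, EV2, EV3, EV5, EV6, EV7.
EV4 starts exactly when EV1 ends (back-to-back, no overlap); EV1 is clear from here.
EV2 starts before EV4 ends → EV4 and EV2 overlap.
That's a conflict, so the schedule is not conflict-free.

No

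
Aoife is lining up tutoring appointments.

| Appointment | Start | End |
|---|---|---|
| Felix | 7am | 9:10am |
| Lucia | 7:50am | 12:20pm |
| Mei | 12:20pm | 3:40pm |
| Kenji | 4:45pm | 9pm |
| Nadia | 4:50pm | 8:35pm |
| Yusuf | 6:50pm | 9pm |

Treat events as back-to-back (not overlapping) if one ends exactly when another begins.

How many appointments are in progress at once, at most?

Sort all start/end points and keep a running count:
7am start Felix → 1
7:50am start Lucia → 2
9:10am end Felix → 1
12:20pm end Lucia → 0
12:20pm start Mei → 1
3:40pm end Mei → 0
4:45pm start Kenji → 1
4:50pm start Nadia → 2
6:50pm start Yusuf → 3
8:35pm end Nadia → 2
9pm end Kenji → 1
9pm end Yusuf → 0
Peak is 3, at 6:50pm (Kenji, Nadia, Yusuf).

3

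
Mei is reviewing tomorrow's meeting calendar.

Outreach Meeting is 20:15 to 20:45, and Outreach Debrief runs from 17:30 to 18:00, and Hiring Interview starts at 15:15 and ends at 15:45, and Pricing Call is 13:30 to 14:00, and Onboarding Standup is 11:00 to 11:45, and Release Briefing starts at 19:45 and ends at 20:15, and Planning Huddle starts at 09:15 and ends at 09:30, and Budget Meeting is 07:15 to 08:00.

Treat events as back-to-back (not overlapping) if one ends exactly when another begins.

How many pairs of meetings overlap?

0

Sorted by start: Budget Meeting, Planning Huddle, Onboarding Standup, Pricing Call, Hiring Interview, Outreach Debrief, Release Briefing, Outreach Meeting.
Planning Huddle starts after Budget Meeting ends, so Budget Meeting has no further overlaps.
Onboarding Standup starts after Planning Huddle ends, so Planning Huddle has no further overlaps.
Pricing Call starts after Onboarding Standup ends, so Onboarding Standup has no further overlaps.
Hiring Interview starts after Pricing Call ends, so Pricing Call has no further overlaps.
Outreach Debrief starts after Hiring Interview ends, so Hiring Interview has no further overlaps.
Release Briefing starts after Outreach Debrief ends, so Outreach Debrief has no further overlaps.
Outreach Meeting starts exactly when Release Briefing ends (back-to-back, no overlap).
No pair overlaps.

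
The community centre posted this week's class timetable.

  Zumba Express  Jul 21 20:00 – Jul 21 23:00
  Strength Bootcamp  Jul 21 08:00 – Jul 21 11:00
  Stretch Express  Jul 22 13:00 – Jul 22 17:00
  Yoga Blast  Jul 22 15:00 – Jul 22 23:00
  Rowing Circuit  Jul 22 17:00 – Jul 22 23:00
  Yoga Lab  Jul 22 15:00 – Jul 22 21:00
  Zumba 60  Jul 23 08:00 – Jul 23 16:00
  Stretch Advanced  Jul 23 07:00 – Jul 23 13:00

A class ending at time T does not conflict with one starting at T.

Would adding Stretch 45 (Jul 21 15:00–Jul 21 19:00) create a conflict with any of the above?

No — it doesn't clash with anything

Strength Bootcamp: ends Jul 21 11:00 at or before Stretch 45 starts Jul 21 15:00 → clear.
Zumba Express: starts Jul 21 20:00 at or after Stretch 45 ends Jul 21 19:00 → clear.
Stretch Express: starts Jul 22 13:00 at or after Stretch 45 ends Jul 21 19:00 → clear.
Yoga Blast: starts Jul 22 15:00 at or after Stretch 45 ends Jul 21 19:00 → clear.
Yoga Lab: starts Jul 22 15:00 at or after Stretch 45 ends Jul 21 19:00 → clear.
Rowing Circuit: starts Jul 22 17:00 at or after Stretch 45 ends Jul 21 19:00 → clear.
Stretch Advanced: starts Jul 23 07:00 at or after Stretch 45 ends Jul 21 19:00 → clear.
Zumba 60: starts Jul 23 08:00 at or after Stretch 45 ends Jul 21 19:00 → clear.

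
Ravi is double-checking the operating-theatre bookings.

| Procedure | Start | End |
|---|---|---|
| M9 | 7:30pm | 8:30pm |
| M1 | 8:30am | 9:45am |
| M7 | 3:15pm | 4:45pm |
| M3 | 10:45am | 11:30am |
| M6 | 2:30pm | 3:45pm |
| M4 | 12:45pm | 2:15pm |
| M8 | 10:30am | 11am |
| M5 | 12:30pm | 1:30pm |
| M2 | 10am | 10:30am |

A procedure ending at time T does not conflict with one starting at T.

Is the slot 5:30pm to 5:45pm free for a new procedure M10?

Yes — the slot is free

M1: ends 9:45am at or before M10 starts 5:30pm → clear.
M2: ends 10:30am at or before M10 starts 5:30pm → clear.
M8: ends 11am at or before M10 starts 5:30pm → clear.
M3: ends 11:30am at or before M10 starts 5:30pm → clear.
M5: ends 1:30pm at or before M10 starts 5:30pm → clear.
M4: ends 2:15pm at or before M10 starts 5:30pm → clear.
M6: ends 3:45pm at or before M10 starts 5:30pm → clear.
M7: ends 4:45pm at or before M10 starts 5:30pm → clear.
M9: starts 7:30pm at or after M10 ends 5:45pm → clear.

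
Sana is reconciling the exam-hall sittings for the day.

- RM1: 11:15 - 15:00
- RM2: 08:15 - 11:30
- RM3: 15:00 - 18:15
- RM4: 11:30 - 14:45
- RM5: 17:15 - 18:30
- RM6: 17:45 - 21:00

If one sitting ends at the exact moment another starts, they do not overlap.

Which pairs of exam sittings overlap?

Sorted by start: RM2, RM1, RM4, RM3, RM5, RM6.
RM1 starts before RM2 ends → RM2 and RM1 overlap.
RM4 starts exactly when RM2 ends (back-to-back, no overlap); RM2 is clear from here.
RM4 starts before RM1 ends → RM1 and RM4 overlap.
RM3 starts exactly when RM1 ends (back-to-back, no overlap); RM1 is clear from here.
RM3 starts after RM4 ends; RM4 is clear from here.
RM5 starts before RM3 ends → RM3 and RM5 overlap.
RM6 starts before RM3 ends → RM3 and RM6 overlap.
RM6 starts before RM5 ends → RM5 and RM6 overlap.

RM1 & RM2, RM1 & RM4, RM3 & RM5, RM3 & RM6, RM5 & RM6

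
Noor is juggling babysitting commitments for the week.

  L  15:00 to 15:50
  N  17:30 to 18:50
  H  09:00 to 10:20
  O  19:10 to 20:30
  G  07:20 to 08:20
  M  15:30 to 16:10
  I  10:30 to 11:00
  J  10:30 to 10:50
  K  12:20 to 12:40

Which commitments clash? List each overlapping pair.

I & J, L & M

Sorted by start: G, H, I, J, K, L, M, N, O.
H starts after G ends, so nothing later overlaps G either.
I starts after H ends, so nothing later overlaps H either.
J starts before I ends → I and J overlap.
K starts after I ends, so nothing later overlaps I either.
K starts after J ends, so nothing later overlaps J either.
L starts after K ends, so nothing later overlaps K either.
M starts before L ends → L and M overlap.
N starts after L ends, so nothing later overlaps L either.
N starts after M ends, so nothing later overlaps M either.
O starts after N ends.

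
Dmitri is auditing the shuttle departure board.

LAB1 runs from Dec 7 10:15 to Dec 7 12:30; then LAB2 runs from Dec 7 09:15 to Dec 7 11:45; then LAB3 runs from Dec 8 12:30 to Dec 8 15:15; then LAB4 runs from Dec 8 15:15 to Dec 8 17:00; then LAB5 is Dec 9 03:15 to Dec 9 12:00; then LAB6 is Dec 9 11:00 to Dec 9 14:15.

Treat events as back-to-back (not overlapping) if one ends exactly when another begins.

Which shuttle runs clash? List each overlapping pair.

LAB1 & LAB2, LAB5 & LAB6

Sorted by start: LAB2, LAB1, LAB3, LAB4, LAB5, LAB6.
LAB1 starts before LAB2 ends → LAB2 and LAB1 overlap.
LAB3 starts after LAB2 ends — done with LAB2.
LAB3 starts after LAB1 ends — done with LAB1.
LAB4 starts exactly when LAB3 ends (back-to-back, no overlap) — done with LAB3.
LAB5 starts after LAB4 ends — done with LAB4.
LAB6 starts before LAB5 ends → LAB5 and LAB6 overlap.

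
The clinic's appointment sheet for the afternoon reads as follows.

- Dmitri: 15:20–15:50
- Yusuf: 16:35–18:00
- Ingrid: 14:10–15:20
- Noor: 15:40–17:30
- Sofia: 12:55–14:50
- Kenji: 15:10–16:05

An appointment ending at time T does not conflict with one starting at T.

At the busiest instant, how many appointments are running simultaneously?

Walk through starts and ends in time order (an end at T is processed before a start at T):
12:55 start Sofia → 1
14:10 start Ingrid → 2
14:50 end Sofia → 1
15:10 start Kenji → 2
15:20 end Ingrid → 1
15:20 start Dmitri → 2
15:40 start Noor → 3
15:50 end Dmitri → 2
16:05 end Kenji → 1
16:35 start Yusuf → 2
17:30 end Noor → 1
18:00 end Yusuf → 0
Peak is 3, at 15:40 (Dmitri, Kenji, Noor).

3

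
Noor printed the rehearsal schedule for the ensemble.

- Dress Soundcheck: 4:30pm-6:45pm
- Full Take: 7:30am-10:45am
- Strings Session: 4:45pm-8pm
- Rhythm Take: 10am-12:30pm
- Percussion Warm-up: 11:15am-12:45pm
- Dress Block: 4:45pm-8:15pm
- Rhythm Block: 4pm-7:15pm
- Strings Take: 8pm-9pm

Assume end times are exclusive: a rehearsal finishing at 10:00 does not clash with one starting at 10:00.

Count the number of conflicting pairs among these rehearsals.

Sorted by start: Full Take, Rhythm Take, Percussion Warm-up, Rhythm Block, Dress Soundcheck, Strings Session, Dress Block, Strings Take.
Rhythm Take starts before Full Take ends → Full Take and Rhythm Take overlap.
Percussion Warm-up starts after Full Take ends, so nothing later overlaps Full Take either.
Percussion Warm-up starts before Rhythm Take ends → Rhythm Take and Percussion Warm-up overlap.
Rhythm Block starts after Rhythm Take ends, so nothing later overlaps Rhythm Take either.
Rhythm Block starts after Percussion Warm-up ends, so nothing later overlaps Percussion Warm-up either.
Dress Soundcheck starts before Rhythm Block ends → Rhythm Block and Dress Soundcheck overlap.
Strings Session starts before Rhythm Block ends → Rhythm Block and Strings Session overlap.
Dress Block starts before Rhythm Block ends → Rhythm Block and Dress Block overlap.
Strings Take starts after Rhythm Block ends.
Strings Session starts before Dress Soundcheck ends → Dress Soundcheck and Strings Session overlap.
Dress Block starts before Dress Soundcheck ends → Dress Soundcheck and Dress Block overlap.
Strings Take starts after Dress Soundcheck ends.
Dress Block starts before Strings Session ends → Strings Session and Dress Block overlap.
Strings Take starts exactly when Strings Session ends (back-to-back, no overlap).
Strings Take starts before Dress Block ends → Dress Block and Strings Take overlap.
Overlapping pairs: Dress Block & Dress Soundcheck, Dress Block & Rhythm Block, Dress Block & Strings Session, Dress Block & Strings Take, Dress Soundcheck & Rhythm Block, Dress Soundcheck & Strings Session, Full Take & Rhythm Take, Percussion Warm-up & Rhythm Take, Rhythm Block & Strings Session — 9 in total.

9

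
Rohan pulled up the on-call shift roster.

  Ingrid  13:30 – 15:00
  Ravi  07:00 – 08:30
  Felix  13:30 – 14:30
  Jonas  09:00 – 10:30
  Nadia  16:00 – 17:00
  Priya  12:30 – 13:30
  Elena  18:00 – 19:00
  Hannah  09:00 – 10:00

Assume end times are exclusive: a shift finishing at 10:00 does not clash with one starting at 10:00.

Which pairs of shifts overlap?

Two intervals overlap when each starts before the other ends.
Sorted by start: Ravi, Jonas, Hannah, Priya, Felix, Ingrid, Nadia, Elena.
Jonas starts after Ravi ends; Ravi is clear from here.
Hannah starts before Jonas ends → Jonas and Hannah overlap.
Priya starts after Jonas ends; Jonas is clear from here.
Priya starts after Hannah ends; Hannah is clear from here.
Felix starts exactly when Priya ends (back-to-back, no overlap); Priya is clear from here.
Ingrid starts before Felix ends → Felix and Ingrid overlap.
Nadia starts after Felix ends; Felix is clear from here.
Nadia starts after Ingrid ends; Ingrid is clear from here.
Elena starts after Nadia ends.

Felix & Ingrid, Hannah & Jonas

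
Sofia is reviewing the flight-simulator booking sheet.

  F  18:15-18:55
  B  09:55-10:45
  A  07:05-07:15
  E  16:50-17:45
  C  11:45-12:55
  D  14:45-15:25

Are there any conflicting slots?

Sorted by start: A, B, C, D, E, F.
B starts after A ends, so nothing later overlaps A either.
C starts after B ends, so nothing later overlaps B either.
D starts after C ends, so nothing later overlaps C either.
E starts after D ends, so nothing later overlaps D either.
F starts after E ends.
Every pair is clear; the schedule has no overlaps.

No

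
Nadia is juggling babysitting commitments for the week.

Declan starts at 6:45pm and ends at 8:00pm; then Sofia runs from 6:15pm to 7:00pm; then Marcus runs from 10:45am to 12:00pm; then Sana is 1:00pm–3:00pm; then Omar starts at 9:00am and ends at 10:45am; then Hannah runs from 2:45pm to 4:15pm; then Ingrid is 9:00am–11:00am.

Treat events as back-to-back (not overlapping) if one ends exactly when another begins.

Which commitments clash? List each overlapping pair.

Sorted by start: Ingrid, Omar, Marcus, Sana, Hannah, Sofia, Declan.
Omar starts before Ingrid ends → Ingrid and Omar overlap.
Marcus starts before Ingrid ends → Ingrid and Marcus overlap.
Sana starts after Ingrid ends — done with Ingrid.
Marcus starts exactly when Omar ends (back-to-back, no overlap) — done with Omar.
Sana starts after Marcus ends — done with Marcus.
Hannah starts before Sana ends → Sana and Hannah overlap.
Sofia starts after Sana ends — done with Sana.
Sofia starts after Hannah ends — done with Hannah.
Declan starts before Sofia ends → Sofia and Declan overlap.

Declan & Sofia, Hannah & Sana, Ingrid & Marcus, Ingrid & Omar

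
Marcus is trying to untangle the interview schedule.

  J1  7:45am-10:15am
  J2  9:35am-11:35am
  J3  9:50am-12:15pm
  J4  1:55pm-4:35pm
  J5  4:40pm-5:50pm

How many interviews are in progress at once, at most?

Walk through starts and ends in time order (an end at T is processed before a start at T):
7:45am start J1 → 1
9:35am start J2 → 2
9:50am start J3 → 3
10:15am end J1 → 2
11:35am end J2 → 1
12:15pm end J3 → 0
1:55pm start J4 → 1
4:35pm end J4 → 0
4:40pm start J5 → 1
5:50pm end J5 → 0
Peak is 3, at 9:50am (J1, J2, J3).

3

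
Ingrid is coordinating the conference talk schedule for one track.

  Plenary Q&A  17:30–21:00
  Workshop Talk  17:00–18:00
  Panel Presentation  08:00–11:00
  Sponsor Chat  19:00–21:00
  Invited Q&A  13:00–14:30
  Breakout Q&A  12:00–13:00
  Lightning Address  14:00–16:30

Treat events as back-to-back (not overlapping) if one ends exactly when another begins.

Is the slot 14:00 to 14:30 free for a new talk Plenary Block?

No — it overlaps Invited Q&A, Lightning Address

Panel Presentation: ends 11:00 at or before Plenary Block starts 14:00 → clear.
Breakout Q&A: ends 13:00 at or before Plenary Block starts 14:00 → clear.
Invited Q&A: starts 13:00 before Plenary Block ends 14:30, and ends 14:30 after Plenary Block starts 14:00 → overlap.
Lightning Address: starts 14:00 before Plenary Block ends 14:30, and ends 16:30 after Plenary Block starts 14:00 → overlap.
Workshop Talk: starts 17:00 at or after Plenary Block ends 14:30 → clear.
Plenary Q&A: starts 17:30 at or after Plenary Block ends 14:30 → clear.
Sponsor Chat: starts 19:00 at or after Plenary Block ends 14:30 → clear.
Plenary Block overlaps Invited Q&A, Lightning Address.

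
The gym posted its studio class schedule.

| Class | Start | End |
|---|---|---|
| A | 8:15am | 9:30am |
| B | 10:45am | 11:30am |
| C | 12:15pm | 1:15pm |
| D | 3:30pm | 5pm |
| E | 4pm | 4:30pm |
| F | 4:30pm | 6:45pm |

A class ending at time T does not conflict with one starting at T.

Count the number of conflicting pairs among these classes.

2

Two intervals overlap when each starts before the other ends.
Sorted by start: A, B, C, D, E, F.
B starts after A ends, so A has no further overlaps.
C starts after B ends, so B has no further overlaps.
D starts after C ends, so C has no further overlaps.
E starts before D ends → D and E overlap.
F starts before D ends → D and F overlap.
F starts exactly when E ends (back-to-back, no overlap).
Overlapping pairs: D & E, D & F — 2 in total.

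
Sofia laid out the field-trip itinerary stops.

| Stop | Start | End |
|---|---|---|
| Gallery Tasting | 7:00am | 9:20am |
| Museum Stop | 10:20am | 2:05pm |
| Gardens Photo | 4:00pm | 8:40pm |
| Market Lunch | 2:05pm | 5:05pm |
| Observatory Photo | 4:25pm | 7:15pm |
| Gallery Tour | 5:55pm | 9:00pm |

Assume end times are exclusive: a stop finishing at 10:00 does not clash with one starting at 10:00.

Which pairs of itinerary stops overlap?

Sorted by start: Gallery Tasting, Museum Stop, Market Lunch, Gardens Photo, Observatory Photo, Gallery Tour.
Museum Stop starts after Gallery Tasting ends; Gallery Tasting is clear from here.
Market Lunch starts exactly when Museum Stop ends (back-to-back, no overlap); Museum Stop is clear from here.
Gardens Photo starts before Market Lunch ends → Market Lunch and Gardens Photo overlap.
Observatory Photo starts before Market Lunch ends → Market Lunch and Observatory Photo overlap.
Gallery Tour starts after Market Lunch ends.
Observatory Photo starts before Gardens Photo ends → Gardens Photo and Observatory Photo overlap.
Gallery Tour starts before Gardens Photo ends → Gardens Photo and Gallery Tour overlap.
Gallery Tour starts before Observatory Photo ends → Observatory Photo and Gallery Tour overlap.

Gallery Tour & Gardens Photo, Gallery Tour & Observatory Photo, Gardens Photo & Market Lunch, Gardens Photo & Observatory Photo, Market Lunch & Observatory Photo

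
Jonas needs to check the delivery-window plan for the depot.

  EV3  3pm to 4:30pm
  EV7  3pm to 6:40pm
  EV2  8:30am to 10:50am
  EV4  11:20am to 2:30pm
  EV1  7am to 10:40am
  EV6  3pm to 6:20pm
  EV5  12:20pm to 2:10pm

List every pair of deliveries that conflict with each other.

Check each pair: they overlap iff neither finishes before the other starts.
Sorted by start: EV1, EV2, EV4, EV5, EV3, EV6, EV7.
EV2 starts before EV1 ends → EV1 and EV2 overlap.
EV4 starts after EV1 ends; EV1 is clear from here.
EV4 starts after EV2 ends; EV2 is clear from here.
EV5 starts before EV4 ends → EV4 and EV5 overlap.
EV3 starts after EV4 ends; EV4 is clear from here.
EV3 starts after EV5 ends; EV5 is clear from here.
EV6 starts before EV3 ends → EV3 and EV6 overlap.
EV7 starts before EV3 ends → EV3 and EV7 overlap.
EV7 starts before EV6 ends → EV6 and EV7 overlap.

EV1 & EV2, EV3 & EV6, EV3 & EV7, EV4 & EV5, EV6 & EV7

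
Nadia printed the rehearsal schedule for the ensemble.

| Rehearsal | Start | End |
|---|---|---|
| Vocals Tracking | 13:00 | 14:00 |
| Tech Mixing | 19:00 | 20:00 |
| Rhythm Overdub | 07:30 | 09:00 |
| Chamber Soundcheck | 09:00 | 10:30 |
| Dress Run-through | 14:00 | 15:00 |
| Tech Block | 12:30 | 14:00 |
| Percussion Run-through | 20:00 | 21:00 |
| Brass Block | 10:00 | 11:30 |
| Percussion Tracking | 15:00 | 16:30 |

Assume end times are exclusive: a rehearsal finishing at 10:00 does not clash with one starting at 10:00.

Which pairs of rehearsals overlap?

Sorted by start: Rhythm Overdub, Chamber Soundcheck, Brass Block, Tech Block, Vocals Tracking, Dress Run-through, Percussion Tracking, Tech Mixing, Percussion Run-through.
Chamber Soundcheck starts exactly when Rhythm Overdub ends (back-to-back, no overlap), so nothing later overlaps Rhythm Overdub either.
Brass Block starts before Chamber Soundcheck ends → Chamber Soundcheck and Brass Block overlap.
Tech Block starts after Chamber Soundcheck ends, so nothing later overlaps Chamber Soundcheck either.
Tech Block starts after Brass Block ends, so nothing later overlaps Brass Block either.
Vocals Tracking starts before Tech Block ends → Tech Block and Vocals Tracking overlap.
Dress Run-through starts exactly when Tech Block ends (back-to-back, no overlap), so nothing later overlaps Tech Block either.
Dress Run-through starts exactly when Vocals Tracking ends (back-to-back, no overlap), so nothing later overlaps Vocals Tracking either.
Percussion Tracking starts exactly when Dress Run-through ends (back-to-back, no overlap), so nothing later overlaps Dress Run-through either.
Tech Mixing starts after Percussion Tracking ends, so nothing later overlaps Percussion Tracking either.
Percussion Run-through starts exactly when Tech Mixing ends (back-to-back, no overlap).

Brass Block & Chamber Soundcheck, Tech Block & Vocals Tracking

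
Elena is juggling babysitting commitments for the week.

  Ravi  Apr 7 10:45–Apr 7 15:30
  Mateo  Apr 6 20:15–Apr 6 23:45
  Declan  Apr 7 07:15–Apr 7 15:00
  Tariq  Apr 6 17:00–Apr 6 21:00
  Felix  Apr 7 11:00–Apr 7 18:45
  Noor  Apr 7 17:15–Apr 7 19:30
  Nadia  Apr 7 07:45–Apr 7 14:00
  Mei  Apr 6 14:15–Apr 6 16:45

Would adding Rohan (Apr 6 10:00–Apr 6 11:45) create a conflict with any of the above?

No — it doesn't clash with anything

Mei: starts Apr 6 14:15 at or after Rohan ends Apr 6 11:45 → clear.
Tariq: starts Apr 6 17:00 at or after Rohan ends Apr 6 11:45 → clear.
Mateo: starts Apr 6 20:15 at or after Rohan ends Apr 6 11:45 → clear.
Declan: starts Apr 7 07:15 at or after Rohan ends Apr 6 11:45 → clear.
Nadia: starts Apr 7 07:45 at or after Rohan ends Apr 6 11:45 → clear.
Ravi: starts Apr 7 10:45 at or after Rohan ends Apr 6 11:45 → clear.
Felix: starts Apr 7 11:00 at or after Rohan ends Apr 6 11:45 → clear.
Noor: starts Apr 7 17:15 at or after Rohan ends Apr 6 11:45 → clear.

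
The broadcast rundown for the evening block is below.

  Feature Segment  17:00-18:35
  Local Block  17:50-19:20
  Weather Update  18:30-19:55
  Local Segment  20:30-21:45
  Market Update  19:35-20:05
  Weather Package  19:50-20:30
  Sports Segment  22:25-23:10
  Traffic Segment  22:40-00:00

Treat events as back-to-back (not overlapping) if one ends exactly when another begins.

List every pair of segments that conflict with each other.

Sorted by start: Feature Segment, Local Block, Weather Update, Market Update, Weather Package, Local Segment, Sports Segment, Traffic Segment.
Local Block starts before Feature Segment ends → Feature Segment and Local Block overlap.
Weather Update starts before Feature Segment ends → Feature Segment and Weather Update overlap.
Market Update starts after Feature Segment ends, so nothing later overlaps Feature Segment either.
Weather Update starts before Local Block ends → Local Block and Weather Update overlap.
Market Update starts after Local Block ends, so nothing later overlaps Local Block either.
Market Update starts before Weather Update ends → Weather Update and Market Update overlap.
Weather Package starts before Weather Update ends → Weather Update and Weather Package overlap.
Local Segment starts after Weather Update ends, so nothing later overlaps Weather Update either.
Weather Package starts before Market Update ends → Market Update and Weather Package overlap.
Local Segment starts after Market Update ends, so nothing later overlaps Market Update either.
Local Segment starts exactly when Weather Package ends (back-to-back, no overlap), so nothing later overlaps Weather Package either.
Sports Segment starts after Local Segment ends, so nothing later overlaps Local Segment either.
Traffic Segment starts before Sports Segment ends → Sports Segment and Traffic Segment overlap.

Feature Segment & Local Block, Feature Segment & Weather Update, Local Block & Weather Update, Market Update & Weather Package, Market Update & Weather Update, Sports Segment & Traffic Segment, Weather Package & Weather Update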